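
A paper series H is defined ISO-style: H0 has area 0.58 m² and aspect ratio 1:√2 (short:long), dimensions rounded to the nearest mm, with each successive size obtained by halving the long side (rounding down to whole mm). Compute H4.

Let H0's short side be w mm. w · w√2 = 0.58 m² = 580,000 mm², so w ≈ 640.4 mm and w√2 ≈ 905.7 mm → H0 = 640 × 906 mm.
H1: ⌊906/2⌋ × 640 = 453 × 640 mm
H2: ⌊640/2⌋ × 453 = 320 × 453 mm
H3: ⌊453/2⌋ × 320 = 226 × 320 mm
H4: ⌊320/2⌋ × 226 = 160 × 226 mm

160 × 226 mm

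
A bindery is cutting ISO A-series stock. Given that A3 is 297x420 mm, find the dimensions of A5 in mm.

148 × 210 mm

A4: ⌊420/2⌋ × 297 = 210 × 297 mm
A5: ⌊297/2⌋ × 210 = 148 × 210 mm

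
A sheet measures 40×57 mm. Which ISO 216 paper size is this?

Aspect ratio 57/40 ≈ 1.425 — close to the ISO √2 ≈ 1.414.
In the C-series (envelope sizes, between A and B): C9 = 40 × 57 mm.

C9 (40 × 57 mm)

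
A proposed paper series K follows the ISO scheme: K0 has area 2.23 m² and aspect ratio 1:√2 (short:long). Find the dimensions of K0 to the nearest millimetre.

Let the short side be w mm. Then w · w√2 = 2.23 m² = 2,230,000 mm².
w² = 2,230,000/√2, so w ≈ 1255.7 mm; long side = w√2 ≈ 1775.9 mm.

1256 × 1776 mm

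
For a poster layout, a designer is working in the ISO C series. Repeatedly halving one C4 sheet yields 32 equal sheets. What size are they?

32 = 2^5, so 5 halving steps.
C4 → C5 → … → C9 after 5 steps.

C9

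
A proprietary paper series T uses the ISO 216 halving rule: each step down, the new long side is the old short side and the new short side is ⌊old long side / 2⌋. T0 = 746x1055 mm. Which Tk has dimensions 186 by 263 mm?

T4

T0: 746 × 1055 mm
T1: 527 × 746 mm
T2: 373 × 527 mm
T3: 263 × 373 mm
T4: 186 × 263 mm
T5: 131 × 186 mm
→ matches T4.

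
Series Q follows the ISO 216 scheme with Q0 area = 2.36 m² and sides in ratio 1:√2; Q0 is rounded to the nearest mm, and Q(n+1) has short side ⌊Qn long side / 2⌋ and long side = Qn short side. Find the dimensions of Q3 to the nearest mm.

Let Q0's short side be w mm. w · w√2 = 2.36 m² = 2,360,000 mm², so w ≈ 1291.8 mm and w√2 ≈ 1826.9 mm → Q0 = 1292 × 1827 mm.
Q1: ⌊1827/2⌋ × 1292 = 913 × 1292 mm
Q2: ⌊1292/2⌋ × 913 = 646 × 913 mm
Q3: ⌊913/2⌋ × 646 = 456 × 646 mm

456 × 646 mm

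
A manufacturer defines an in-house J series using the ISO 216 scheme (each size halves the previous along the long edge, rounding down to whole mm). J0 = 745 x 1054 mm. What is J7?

J1 = 527 × 745 mm (from J0 by 1 halving).
J2: ⌊745/2⌋ × 527 = 372 × 527 mm
J3: ⌊527/2⌋ × 372 = 263 × 372 mm
J4: ⌊372/2⌋ × 263 = 186 × 263 mm
J5: ⌊263/2⌋ × 186 = 131 × 186 mm
J6: ⌊186/2⌋ × 131 = 93 × 131 mm
J7: ⌊131/2⌋ × 93 = 65 × 93 mm

65 × 93 mm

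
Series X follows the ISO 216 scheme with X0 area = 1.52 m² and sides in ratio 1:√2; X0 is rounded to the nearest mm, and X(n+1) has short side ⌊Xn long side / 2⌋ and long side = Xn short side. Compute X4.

259 × 366 mm

Let X0's short side be w mm. w · w√2 = 1.52 m² = 1,520,000 mm², so w ≈ 1036.7 mm and w√2 ≈ 1466.2 mm → X0 = 1037 × 1466 mm.
X1: ⌊1466/2⌋ × 1037 = 733 × 1037 mm
X2: ⌊1037/2⌋ × 733 = 518 × 733 mm
X3: ⌊733/2⌋ × 518 = 366 × 518 mm
X4: ⌊518/2⌋ × 366 = 259 × 366 mm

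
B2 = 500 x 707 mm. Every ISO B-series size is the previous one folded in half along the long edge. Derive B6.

125 × 176 mm

B3: ⌊707/2⌋ × 500 = 353 × 500 mm
B4: ⌊500/2⌋ × 353 = 250 × 353 mm
B5: ⌊353/2⌋ × 250 = 176 × 250 mm
B6: ⌊250/2⌋ × 176 = 125 × 176 mm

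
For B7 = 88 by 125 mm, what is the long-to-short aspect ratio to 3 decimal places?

1.420

125 / 88 = 1.420
ISO 216 targets √2 ≈ 1.414; the +0.006 deviation is from mm rounding.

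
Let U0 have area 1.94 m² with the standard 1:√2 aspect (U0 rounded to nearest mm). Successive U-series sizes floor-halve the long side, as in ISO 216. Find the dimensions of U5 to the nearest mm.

Let U0's short side be w mm. w · w√2 = 1.94 m² = 1,940,000 mm², so w ≈ 1171.2 mm and w√2 ≈ 1656.4 mm → U0 = 1171 × 1656 mm.
U1: ⌊1656/2⌋ × 1171 = 828 × 1171 mm
U2: ⌊1171/2⌋ × 828 = 585 × 828 mm
U3: ⌊828/2⌋ × 585 = 414 × 585 mm
U4: ⌊585/2⌋ × 414 = 292 × 414 mm
U5: ⌊414/2⌋ × 292 = 207 × 292 mm

207 × 292 mm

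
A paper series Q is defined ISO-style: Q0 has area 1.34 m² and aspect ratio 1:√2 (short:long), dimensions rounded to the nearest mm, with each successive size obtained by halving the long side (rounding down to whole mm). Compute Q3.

344 × 486 mm

Let Q0's short side be w mm. w · w√2 = 1.34 m² = 1,340,000 mm², so w ≈ 973.4 mm and w√2 ≈ 1376.6 mm → Q0 = 973 × 1377 mm.
Q1: ⌊1377/2⌋ × 973 = 688 × 973 mm
Q2: ⌊973/2⌋ × 688 = 486 × 688 mm
Q3: ⌊688/2⌋ × 486 = 344 × 486 mm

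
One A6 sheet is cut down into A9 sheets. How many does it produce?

A6 = 105 × 148 mm; A9 = 37 × 52 mm.
Each halving step doubles the count; 3 steps from A6 to A9.
2^3 = 8.

8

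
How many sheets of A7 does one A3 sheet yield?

16

A3 = 297 × 420 mm; A7 = 74 × 105 mm.
Each halving step doubles the count; 4 steps from A3 to A7.
2^4 = 16.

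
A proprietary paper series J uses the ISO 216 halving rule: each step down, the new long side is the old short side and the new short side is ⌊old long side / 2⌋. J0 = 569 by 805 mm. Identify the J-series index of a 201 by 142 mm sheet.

J4

J0: 569 × 805 mm
J1: 402 × 569 mm
J2: 284 × 402 mm
J3: 201 × 284 mm
J4: 142 × 201 mm
J5: 100 × 142 mm
→ matches J4.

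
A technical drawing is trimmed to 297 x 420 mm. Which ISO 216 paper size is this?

A3 (297 × 420 mm)

Aspect ratio 420/297 ≈ 1.414 — close to the ISO √2 ≈ 1.414.
In the A-series (A0 area = 1 m²): A3 = 297 × 420 mm.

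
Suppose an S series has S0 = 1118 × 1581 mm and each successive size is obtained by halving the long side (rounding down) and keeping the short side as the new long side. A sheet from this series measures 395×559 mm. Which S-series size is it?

S3

S0: 1118 × 1581 mm
S1: 790 × 1118 mm
S2: 559 × 790 mm
S3: 395 × 559 mm
S4: 279 × 395 mm
→ matches S3.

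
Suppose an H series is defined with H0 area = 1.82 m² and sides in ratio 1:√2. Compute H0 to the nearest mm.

Let the short side be w mm. Then w · w√2 = 1.82 m² = 1,820,000 mm².
w² = 1,820,000/√2, so w ≈ 1134.4 mm; long side = w√2 ≈ 1604.3 mm.

1134 × 1604 mm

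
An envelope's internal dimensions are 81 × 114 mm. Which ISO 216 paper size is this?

Aspect ratio 114/81 ≈ 1.407 — close to the ISO √2 ≈ 1.414.
In the C-series (envelope sizes, between A and B): C7 = 81 × 114 mm.

C7 (81 × 114 mm)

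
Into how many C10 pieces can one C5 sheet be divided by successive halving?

32

Each ISO step halves the sheet: 1 × C5 → 2 × C6 → 4 × C7 → 8 × C8 → …
From C5 to C10 is 5 halving steps: 2^5 = 32.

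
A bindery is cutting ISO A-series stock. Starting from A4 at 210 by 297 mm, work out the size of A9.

A5: ⌊297/2⌋ × 210 = 148 × 210 mm
A6: ⌊210/2⌋ × 148 = 105 × 148 mm
A7: ⌊148/2⌋ × 105 = 74 × 105 mm
A8: ⌊105/2⌋ × 74 = 52 × 74 mm
A9: ⌊74/2⌋ × 52 = 37 × 52 mm

37 × 52 mm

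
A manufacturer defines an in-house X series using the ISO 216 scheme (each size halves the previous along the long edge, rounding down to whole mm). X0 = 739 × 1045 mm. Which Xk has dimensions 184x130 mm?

X5

X0: 739 × 1045 mm
X1: 522 × 739 mm
X2: 369 × 522 mm
X3: 261 × 369 mm
X4: 184 × 261 mm
X5: 130 × 184 mm
X6: 92 × 130 mm
→ matches X5.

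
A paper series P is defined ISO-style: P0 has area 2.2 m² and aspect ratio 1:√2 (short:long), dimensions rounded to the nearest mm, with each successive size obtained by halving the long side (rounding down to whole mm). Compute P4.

311 × 441 mm

Let P0's short side be w mm. w · w√2 = 2.2 m² = 2,200,000 mm², so w ≈ 1247.3 mm and w√2 ≈ 1763.9 mm → P0 = 1247 × 1764 mm.
P1: ⌊1764/2⌋ × 1247 = 882 × 1247 mm
P2: ⌊1247/2⌋ × 882 = 623 × 882 mm
P3: ⌊882/2⌋ × 623 = 441 × 623 mm
P4: ⌊623/2⌋ × 441 = 311 × 441 mm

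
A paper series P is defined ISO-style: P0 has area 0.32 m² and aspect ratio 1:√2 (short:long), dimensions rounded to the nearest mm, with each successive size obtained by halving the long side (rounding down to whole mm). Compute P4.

119 × 168 mm

Let P0's short side be w mm. w · w√2 = 0.32 m² = 320,000 mm², so w ≈ 475.7 mm and w√2 ≈ 672.7 mm → P0 = 476 × 673 mm.
P1: ⌊673/2⌋ × 476 = 336 × 476 mm
P2: ⌊476/2⌋ × 336 = 238 × 336 mm
P3: ⌊336/2⌋ × 238 = 168 × 238 mm
P4: ⌊238/2⌋ × 168 = 119 × 168 mm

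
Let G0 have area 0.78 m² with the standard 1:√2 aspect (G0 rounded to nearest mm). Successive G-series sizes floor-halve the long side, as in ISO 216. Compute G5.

131 × 185 mm

Let G0's short side be w mm. w · w√2 = 0.78 m² = 780,000 mm², so w ≈ 742.7 mm and w√2 ≈ 1050.3 mm → G0 = 743 × 1050 mm.
G1: ⌊1050/2⌋ × 743 = 525 × 743 mm
G2: ⌊743/2⌋ × 525 = 371 × 525 mm
G3: ⌊525/2⌋ × 371 = 262 × 371 mm
G4: ⌊371/2⌋ × 262 = 185 × 262 mm
G5: ⌊262/2⌋ × 185 = 131 × 185 mm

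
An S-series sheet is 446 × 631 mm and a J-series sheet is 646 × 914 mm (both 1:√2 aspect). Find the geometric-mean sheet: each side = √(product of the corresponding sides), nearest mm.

Short side: √(446 · 646) = √288116 ≈ 536.8 → 537 mm
Long side: √(631 · 914) = √576734 ≈ 759.4 → 759 mm

537 × 759 mm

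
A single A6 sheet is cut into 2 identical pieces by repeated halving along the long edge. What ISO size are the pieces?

A7

2 = 2^1, so 1 halving step.
A6 → A7 → … → A7 after 1 step.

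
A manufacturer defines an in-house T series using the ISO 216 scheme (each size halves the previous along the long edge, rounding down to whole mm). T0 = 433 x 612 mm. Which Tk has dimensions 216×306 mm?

T0: 433 × 612 mm
T1: 306 × 433 mm
T2: 216 × 306 mm
T3: 153 × 216 mm
→ matches T2.

T2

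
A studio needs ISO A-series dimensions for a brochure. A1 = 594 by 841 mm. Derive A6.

105 × 148 mm

A2: ⌊841/2⌋ × 594 = 420 × 594 mm
A3: ⌊594/2⌋ × 420 = 297 × 420 mm
A4: ⌊420/2⌋ × 297 = 210 × 297 mm
A5: ⌊297/2⌋ × 210 = 148 × 210 mm
A6: ⌊210/2⌋ × 148 = 105 × 148 mm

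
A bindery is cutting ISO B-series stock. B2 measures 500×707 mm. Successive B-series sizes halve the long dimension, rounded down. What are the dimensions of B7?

88 × 125 mm

B3: ⌊707/2⌋ × 500 = 353 × 500 mm
B4: ⌊500/2⌋ × 353 = 250 × 353 mm
B5: ⌊353/2⌋ × 250 = 176 × 250 mm
B6: ⌊250/2⌋ × 176 = 125 × 176 mm
B7: ⌊176/2⌋ × 125 = 88 × 125 mm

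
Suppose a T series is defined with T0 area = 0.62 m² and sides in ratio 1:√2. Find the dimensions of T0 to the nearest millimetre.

Let the short side be w mm. Then w · w√2 = 0.62 m² = 620,000 mm².
w² = 620,000/√2, so w ≈ 662.1 mm; long side = w√2 ≈ 936.4 mm.

662 × 936 mm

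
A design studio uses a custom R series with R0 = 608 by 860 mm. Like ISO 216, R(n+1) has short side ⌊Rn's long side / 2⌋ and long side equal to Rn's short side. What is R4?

152 × 215 mm

R1: ⌊860/2⌋ × 608 = 430 × 608 mm
R2: ⌊608/2⌋ × 430 = 304 × 430 mm
R3: ⌊430/2⌋ × 304 = 215 × 304 mm
R4: ⌊304/2⌋ × 215 = 152 × 215 mm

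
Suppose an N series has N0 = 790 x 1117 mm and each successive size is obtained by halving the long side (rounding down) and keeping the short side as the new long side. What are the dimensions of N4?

197 × 279 mm

N1: ⌊1117/2⌋ × 790 = 558 × 790 mm
N2: ⌊790/2⌋ × 558 = 395 × 558 mm
N3: ⌊558/2⌋ × 395 = 279 × 395 mm
N4: ⌊395/2⌋ × 279 = 197 × 279 mm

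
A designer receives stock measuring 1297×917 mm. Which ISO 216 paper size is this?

Aspect ratio 1297/917 ≈ 1.414 — close to the ISO √2 ≈ 1.414.
In the C-series (envelope sizes, between A and B): C0 = 917 × 1297 mm.

C0 (917 × 1297 mm)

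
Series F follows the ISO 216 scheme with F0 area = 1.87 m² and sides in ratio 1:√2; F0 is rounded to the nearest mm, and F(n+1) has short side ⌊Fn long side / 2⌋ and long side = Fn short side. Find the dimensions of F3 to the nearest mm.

406 × 575 mm

Let F0's short side be w mm. w · w√2 = 1.87 m² = 1,870,000 mm², so w ≈ 1149.9 mm and w√2 ≈ 1626.2 mm → F0 = 1150 × 1626 mm.
F1: ⌊1626/2⌋ × 1150 = 813 × 1150 mm
F2: ⌊1150/2⌋ × 813 = 575 × 813 mm
F3: ⌊813/2⌋ × 575 = 406 × 575 mm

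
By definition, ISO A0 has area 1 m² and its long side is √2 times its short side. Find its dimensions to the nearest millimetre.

Let the short side be w mm. Then the long side is w√2 and w · w√2 = 10⁶ mm².
w² = 10⁶/√2, so w = 1000 / 2^(1/4) ≈ 840.9 mm; long side = 1000 · 2^(1/4) ≈ 1189.2 mm.

841 × 1189 mm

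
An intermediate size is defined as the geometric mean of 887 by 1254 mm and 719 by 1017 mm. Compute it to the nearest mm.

799 × 1129 mm

Short side: √(887 · 719) = √637753 ≈ 798.6 → 799 mm
Long side: √(1254 · 1017) = √1275318 ≈ 1129.3 → 1129 mm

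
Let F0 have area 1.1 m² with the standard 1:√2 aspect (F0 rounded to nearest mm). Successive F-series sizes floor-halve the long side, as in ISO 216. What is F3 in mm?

Let F0's short side be w mm. w · w√2 = 1.1 m² = 1,100,000 mm², so w ≈ 881.9 mm and w√2 ≈ 1247.3 mm → F0 = 882 × 1247 mm.
F1: ⌊1247/2⌋ × 882 = 623 × 882 mm
F2: ⌊882/2⌋ × 623 = 441 × 623 mm
F3: ⌊623/2⌋ × 441 = 311 × 441 mm

311 × 441 mm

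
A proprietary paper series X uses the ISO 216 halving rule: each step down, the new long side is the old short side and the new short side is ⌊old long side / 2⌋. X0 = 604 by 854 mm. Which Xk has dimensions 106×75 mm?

X0: 604 × 854 mm
X1: 427 × 604 mm
X2: 302 × 427 mm
X3: 213 × 302 mm
X4: 151 × 213 mm
X5: 106 × 151 mm
X6: 75 × 106 mm
X7: 53 × 75 mm
→ matches X6.

X6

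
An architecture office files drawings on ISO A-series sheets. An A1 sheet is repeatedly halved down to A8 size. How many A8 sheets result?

Each ISO step halves the sheet: 1 × A1 → 2 × A2 → 4 × A3 → 8 × A4 → …
From A1 to A8 is 7 halving steps: 2^7 = 128.

128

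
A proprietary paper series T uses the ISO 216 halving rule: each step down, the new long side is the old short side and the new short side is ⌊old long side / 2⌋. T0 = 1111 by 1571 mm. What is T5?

T1 = 785 × 1111 mm (from T0 by 1 halving).
T2: ⌊1111/2⌋ × 785 = 555 × 785 mm
T3: ⌊785/2⌋ × 555 = 392 × 555 mm
T4: ⌊555/2⌋ × 392 = 277 × 392 mm
T5: ⌊392/2⌋ × 277 = 196 × 277 mm

196 × 277 mm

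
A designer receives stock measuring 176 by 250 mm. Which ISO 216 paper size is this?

B5 (176 × 250 mm)

Aspect ratio 250/176 ≈ 1.420 — close to the ISO √2 ≈ 1.414.
In the B-series (B0 = 1000 × 1414 mm): B5 = 176 × 250 mm.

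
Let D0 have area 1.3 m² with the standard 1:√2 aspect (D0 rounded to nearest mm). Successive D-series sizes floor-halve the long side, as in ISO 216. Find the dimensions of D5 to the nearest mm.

Let D0's short side be w mm. w · w√2 = 1.3 m² = 1,300,000 mm², so w ≈ 958.8 mm and w√2 ≈ 1355.9 mm → D0 = 959 × 1356 mm.
D1: ⌊1356/2⌋ × 959 = 678 × 959 mm
D2: ⌊959/2⌋ × 678 = 479 × 678 mm
D3: ⌊678/2⌋ × 479 = 339 × 479 mm
D4: ⌊479/2⌋ × 339 = 239 × 339 mm
D5: ⌊339/2⌋ × 239 = 169 × 239 mm

169 × 239 mm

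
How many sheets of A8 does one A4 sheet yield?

16

A4 = 210 × 297 mm; A8 = 52 × 74 mm.
Each halving step doubles the count; 4 steps from A4 to A8.
2^4 = 16.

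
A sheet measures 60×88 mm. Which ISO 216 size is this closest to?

Aspect ratio 88/60 ≈ 1.467 (ISO target is √2 ≈ 1.414).
In the B-series (B0 = 1000 × 1414 mm): B8 = 62 × 88 mm.
Off by 2 mm total — nearest standard size.

B8 (62 × 88 mm)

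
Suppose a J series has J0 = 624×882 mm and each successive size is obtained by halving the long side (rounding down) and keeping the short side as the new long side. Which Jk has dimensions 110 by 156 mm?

J0: 624 × 882 mm
J1: 441 × 624 mm
J2: 312 × 441 mm
J3: 220 × 312 mm
J4: 156 × 220 mm
J5: 110 × 156 mm
J6: 78 × 110 mm
→ matches J5.

J5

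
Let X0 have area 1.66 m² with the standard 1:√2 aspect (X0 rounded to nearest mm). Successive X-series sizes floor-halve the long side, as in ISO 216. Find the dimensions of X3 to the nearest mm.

Let X0's short side be w mm. w · w√2 = 1.66 m² = 1,660,000 mm², so w ≈ 1083.4 mm and w√2 ≈ 1532.2 mm → X0 = 1083 × 1532 mm.
X1: ⌊1532/2⌋ × 1083 = 766 × 1083 mm
X2: ⌊1083/2⌋ × 766 = 541 × 766 mm
X3: ⌊766/2⌋ × 541 = 383 × 541 mm

383 × 541 mm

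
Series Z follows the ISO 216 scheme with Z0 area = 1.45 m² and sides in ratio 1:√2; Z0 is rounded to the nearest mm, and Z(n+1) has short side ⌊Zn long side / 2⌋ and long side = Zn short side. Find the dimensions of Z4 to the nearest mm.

253 × 358 mm

Let Z0's short side be w mm. w · w√2 = 1.45 m² = 1,450,000 mm², so w ≈ 1012.6 mm and w√2 ≈ 1432.0 mm → Z0 = 1013 × 1432 mm.
Z1: ⌊1432/2⌋ × 1013 = 716 × 1013 mm
Z2: ⌊1013/2⌋ × 716 = 506 × 716 mm
Z3: ⌊716/2⌋ × 506 = 358 × 506 mm
Z4: ⌊506/2⌋ × 358 = 253 × 358 mm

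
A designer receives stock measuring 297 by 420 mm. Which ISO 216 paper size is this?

A3 (297 × 420 mm)

Aspect ratio 420/297 ≈ 1.414 — close to the ISO √2 ≈ 1.414.
In the A-series (A0 area = 1 m²): A3 = 297 × 420 mm.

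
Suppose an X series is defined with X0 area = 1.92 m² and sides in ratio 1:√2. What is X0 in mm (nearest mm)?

1165 × 1648 mm

Let the short side be w mm. Then w · w√2 = 1.92 m² = 1,920,000 mm².
w² = 1,920,000/√2, so w ≈ 1165.2 mm; long side = w√2 ≈ 1647.8 mm.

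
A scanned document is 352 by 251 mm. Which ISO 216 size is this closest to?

Aspect ratio 352/251 ≈ 1.402 — close to the ISO √2 ≈ 1.414.
In the B-series (B0 = 1000 × 1414 mm): B4 = 250 × 353 mm.
Off by 2 mm total — nearest standard size.

B4 (250 × 353 mm)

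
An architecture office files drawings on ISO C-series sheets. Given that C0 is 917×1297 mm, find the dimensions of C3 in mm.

C1: ⌊1297/2⌋ × 917 = 648 × 917 mm
C2: ⌊917/2⌋ × 648 = 458 × 648 mm
C3: ⌊648/2⌋ × 458 = 324 × 458 mm

324 × 458 mm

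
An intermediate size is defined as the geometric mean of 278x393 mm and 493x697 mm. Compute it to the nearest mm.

Short side: √(278 · 493) = √137054 ≈ 370.2 → 370 mm
Long side: √(393 · 697) = √273921 ≈ 523.4 → 523 mm

370 × 523 mm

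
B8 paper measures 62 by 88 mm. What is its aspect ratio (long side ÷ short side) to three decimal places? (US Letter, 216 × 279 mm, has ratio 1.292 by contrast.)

1.419

88 / 62 = 1.419
ISO 216 targets √2 ≈ 1.414; the +0.005 deviation is from mm rounding.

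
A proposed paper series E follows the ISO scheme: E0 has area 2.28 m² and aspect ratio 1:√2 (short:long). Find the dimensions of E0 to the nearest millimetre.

1270 × 1796 mm

Let the short side be w mm. Then w · w√2 = 2.28 m² = 2,280,000 mm².
w² = 2,280,000/√2, so w ≈ 1269.7 mm; long side = w√2 ≈ 1795.7 mm.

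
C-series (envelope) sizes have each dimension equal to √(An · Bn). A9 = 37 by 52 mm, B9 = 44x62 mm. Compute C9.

Short side: √(37 · 44) = √1628 ≈ 40.3 → 40 mm
Long side: √(52 · 62) = √3224 ≈ 56.8 → 57 mm

40 × 57 mm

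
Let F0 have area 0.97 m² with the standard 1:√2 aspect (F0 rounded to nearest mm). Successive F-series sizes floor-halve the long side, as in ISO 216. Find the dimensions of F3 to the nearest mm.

292 × 414 mm

Let F0's short side be w mm. w · w√2 = 0.97 m² = 970,000 mm², so w ≈ 828.2 mm and w√2 ≈ 1171.2 mm → F0 = 828 × 1171 mm.
F1: ⌊1171/2⌋ × 828 = 585 × 828 mm
F2: ⌊828/2⌋ × 585 = 414 × 585 mm
F3: ⌊585/2⌋ × 414 = 292 × 414 mm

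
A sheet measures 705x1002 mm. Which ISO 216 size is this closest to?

Aspect ratio 1002/705 ≈ 1.421 — close to the ISO √2 ≈ 1.414.
In the B-series (B0 = 1000 × 1414 mm): B1 = 707 × 1000 mm.
Off by 4 mm total — nearest standard size.

B1 (707 × 1000 mm)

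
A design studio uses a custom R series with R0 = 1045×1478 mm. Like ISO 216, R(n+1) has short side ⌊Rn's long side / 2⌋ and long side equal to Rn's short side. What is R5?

R1 = 739 × 1045 mm (from R0 by 1 halving).
R2: ⌊1045/2⌋ × 739 = 522 × 739 mm
R3: ⌊739/2⌋ × 522 = 369 × 522 mm
R4: ⌊522/2⌋ × 369 = 261 × 369 mm
R5: ⌊369/2⌋ × 261 = 184 × 261 mm

184 × 261 mm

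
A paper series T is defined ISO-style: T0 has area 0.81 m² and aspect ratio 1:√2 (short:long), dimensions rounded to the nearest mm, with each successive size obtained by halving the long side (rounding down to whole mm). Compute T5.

Let T0's short side be w mm. w · w√2 = 0.81 m² = 810,000 mm², so w ≈ 756.8 mm and w√2 ≈ 1070.3 mm → T0 = 757 × 1070 mm.
T1: ⌊1070/2⌋ × 757 = 535 × 757 mm
T2: ⌊757/2⌋ × 535 = 378 × 535 mm
T3: ⌊535/2⌋ × 378 = 267 × 378 mm
T4: ⌊378/2⌋ × 267 = 189 × 267 mm
T5: ⌊267/2⌋ × 189 = 133 × 189 mm

133 × 189 mm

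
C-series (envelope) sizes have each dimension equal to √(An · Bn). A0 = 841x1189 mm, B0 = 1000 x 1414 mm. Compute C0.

917 × 1297 mm

Short side: √(841 · 1000) = √841000 ≈ 917.1 → 917 mm
Long side: √(1189 · 1414) = √1681246 ≈ 1296.6 → 1297 mm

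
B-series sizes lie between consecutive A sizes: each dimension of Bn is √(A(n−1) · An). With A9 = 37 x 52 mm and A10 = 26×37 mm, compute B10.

Short side: √(37 · 26) = √962 ≈ 31.0 → 31 mm
Long side: √(52 · 37) = √1924 ≈ 43.9 → 44 mm

31 × 44 mm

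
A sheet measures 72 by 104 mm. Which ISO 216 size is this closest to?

Aspect ratio 104/72 ≈ 1.444 (ISO target is √2 ≈ 1.414).
In the A-series (A0 area = 1 m²): A7 = 74 × 105 mm.
Off by 3 mm total — nearest standard size.

A7 (74 × 105 mm)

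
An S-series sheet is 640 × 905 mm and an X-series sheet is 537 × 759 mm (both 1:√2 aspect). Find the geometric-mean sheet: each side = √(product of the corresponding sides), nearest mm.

Short side: √(640 · 537) = √343680 ≈ 586.2 → 586 mm
Long side: √(905 · 759) = √686895 ≈ 828.8 → 829 mm

586 × 829 mm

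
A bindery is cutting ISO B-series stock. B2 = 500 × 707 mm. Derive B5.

176 × 250 mm

B3: ⌊707/2⌋ × 500 = 353 × 500 mm
B4: ⌊500/2⌋ × 353 = 250 × 353 mm
B5: ⌊353/2⌋ × 250 = 176 × 250 mm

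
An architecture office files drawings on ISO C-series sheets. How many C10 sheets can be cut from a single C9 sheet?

2

C9 = 40 × 57 mm; C10 = 28 × 40 mm.
Each halving step doubles the count; 1 step from C9 to C10.
2^1 = 2.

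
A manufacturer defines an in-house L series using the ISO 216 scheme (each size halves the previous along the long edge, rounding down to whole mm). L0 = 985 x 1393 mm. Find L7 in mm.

L1 = 696 × 985 mm (from L0 by 1 halving).
L2: ⌊985/2⌋ × 696 = 492 × 696 mm
L3: ⌊696/2⌋ × 492 = 348 × 492 mm
L4: ⌊492/2⌋ × 348 = 246 × 348 mm
L5: ⌊348/2⌋ × 246 = 174 × 246 mm
L6: ⌊246/2⌋ × 174 = 123 × 174 mm
L7: ⌊174/2⌋ × 123 = 87 × 123 mm

87 × 123 mm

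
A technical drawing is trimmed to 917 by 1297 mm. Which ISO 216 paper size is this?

C0 (917 × 1297 mm)

Aspect ratio 1297/917 ≈ 1.414 — close to the ISO √2 ≈ 1.414.
In the C-series (envelope sizes, between A and B): C0 = 917 × 1297 mm.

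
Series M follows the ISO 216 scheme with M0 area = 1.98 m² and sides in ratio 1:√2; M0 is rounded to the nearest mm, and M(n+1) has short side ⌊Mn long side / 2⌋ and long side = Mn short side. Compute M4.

295 × 418 mm

Let M0's short side be w mm. w · w√2 = 1.98 m² = 1,980,000 mm², so w ≈ 1183.2 mm and w√2 ≈ 1673.4 mm → M0 = 1183 × 1673 mm.
M1: ⌊1673/2⌋ × 1183 = 836 × 1183 mm
M2: ⌊1183/2⌋ × 836 = 591 × 836 mm
M3: ⌊836/2⌋ × 591 = 418 × 591 mm
M4: ⌊591/2⌋ × 418 = 295 × 418 mm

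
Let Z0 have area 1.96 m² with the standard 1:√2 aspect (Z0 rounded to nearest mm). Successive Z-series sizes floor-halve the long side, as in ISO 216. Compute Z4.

Let Z0's short side be w mm. w · w√2 = 1.96 m² = 1,960,000 mm², so w ≈ 1177.3 mm and w√2 ≈ 1664.9 mm → Z0 = 1177 × 1665 mm.
Z1: ⌊1665/2⌋ × 1177 = 832 × 1177 mm
Z2: ⌊1177/2⌋ × 832 = 588 × 832 mm
Z3: ⌊832/2⌋ × 588 = 416 × 588 mm
Z4: ⌊588/2⌋ × 416 = 294 × 416 mm

294 × 416 mm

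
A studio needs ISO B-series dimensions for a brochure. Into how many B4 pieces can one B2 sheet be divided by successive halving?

4

B2 = 500 × 707 mm; B4 = 250 × 353 mm.
Each halving step doubles the count; 2 steps from B2 to B4.
2^2 = 4.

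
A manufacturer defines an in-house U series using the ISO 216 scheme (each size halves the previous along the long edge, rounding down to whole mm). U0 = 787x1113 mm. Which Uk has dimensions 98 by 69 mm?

U7

U0: 787 × 1113 mm
U1: 556 × 787 mm
U2: 393 × 556 mm
U3: 278 × 393 mm
U4: 196 × 278 mm
U5: 139 × 196 mm
U6: 98 × 139 mm
U7: 69 × 98 mm
U8: 49 × 69 mm
→ matches U7.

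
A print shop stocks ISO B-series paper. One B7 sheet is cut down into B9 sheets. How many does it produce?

Each ISO step halves the sheet: 1 × B7 → 2 × B8 → 4 × B9
From B7 to B9 is 2 halving steps: 2^2 = 4.

4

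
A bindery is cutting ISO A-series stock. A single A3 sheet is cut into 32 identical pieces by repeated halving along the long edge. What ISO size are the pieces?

A8

32 = 2^5, so 5 halving steps.
A3 → A4 → … → A8 after 5 steps.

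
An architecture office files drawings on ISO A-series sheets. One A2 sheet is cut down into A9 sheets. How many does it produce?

128

Each ISO step halves the sheet: 1 × A2 → 2 × A3 → 4 × A4 → 8 × A5 → …
From A2 to A9 is 7 halving steps: 2^7 = 128.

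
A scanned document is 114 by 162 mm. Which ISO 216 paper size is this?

Aspect ratio 162/114 ≈ 1.421 — close to the ISO √2 ≈ 1.414.
In the C-series (envelope sizes, between A and B): C6 = 114 × 162 mm.

C6 (114 × 162 mm)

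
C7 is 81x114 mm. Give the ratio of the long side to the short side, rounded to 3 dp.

1.407

114 / 81 = 1.407
ISO 216 targets √2 ≈ 1.414; the -0.007 deviation is from mm rounding.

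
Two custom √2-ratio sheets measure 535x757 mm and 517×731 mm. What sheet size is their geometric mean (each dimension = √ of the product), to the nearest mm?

526 × 744 mm

Short side: √(535 · 517) = √276595 ≈ 525.9 → 526 mm
Long side: √(757 · 731) = √553367 ≈ 743.9 → 744 mm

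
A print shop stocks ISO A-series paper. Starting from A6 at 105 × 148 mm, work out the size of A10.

26 × 37 mm

A7: ⌊148/2⌋ × 105 = 74 × 105 mm
A8: ⌊105/2⌋ × 74 = 52 × 74 mm
A9: ⌊74/2⌋ × 52 = 37 × 52 mm
A10: ⌊52/2⌋ × 37 = 26 × 37 mm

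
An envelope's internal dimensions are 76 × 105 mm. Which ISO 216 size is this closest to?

A7 (74 × 105 mm)

Aspect ratio 105/76 ≈ 1.382 (ISO target is √2 ≈ 1.414).
In the A-series (A0 area = 1 m²): A7 = 74 × 105 mm.
Off by 2 mm total — nearest standard size.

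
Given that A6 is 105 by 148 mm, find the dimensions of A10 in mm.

A7: ⌊148/2⌋ × 105 = 74 × 105 mm
A8: ⌊105/2⌋ × 74 = 52 × 74 mm
A9: ⌊74/2⌋ × 52 = 37 × 52 mm
A10: ⌊52/2⌋ × 37 = 26 × 37 mm

26 × 37 mm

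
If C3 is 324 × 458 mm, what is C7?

81 × 114 mm

C4: ⌊458/2⌋ × 324 = 229 × 324 mm
C5: ⌊324/2⌋ × 229 = 162 × 229 mm
C6: ⌊229/2⌋ × 162 = 114 × 162 mm
C7: ⌊162/2⌋ × 114 = 81 × 114 mm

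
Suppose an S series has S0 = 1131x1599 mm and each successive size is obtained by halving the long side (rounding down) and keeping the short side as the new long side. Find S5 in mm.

199 × 282 mm

S1: ⌊1599/2⌋ × 1131 = 799 × 1131 mm
S2: ⌊1131/2⌋ × 799 = 565 × 799 mm
S3: ⌊799/2⌋ × 565 = 399 × 565 mm
S4: ⌊565/2⌋ × 399 = 282 × 399 mm
S5: ⌊399/2⌋ × 282 = 199 × 282 mm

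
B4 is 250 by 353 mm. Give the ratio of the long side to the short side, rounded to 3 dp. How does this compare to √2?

353 / 250 = 1.412
ISO 216 targets √2 ≈ 1.414; the -0.002 deviation is from mm rounding.

1.412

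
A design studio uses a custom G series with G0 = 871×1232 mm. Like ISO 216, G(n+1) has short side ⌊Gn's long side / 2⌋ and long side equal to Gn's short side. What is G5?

G1: ⌊1232/2⌋ × 871 = 616 × 871 mm
G2: ⌊871/2⌋ × 616 = 435 × 616 mm
G3: ⌊616/2⌋ × 435 = 308 × 435 mm
G4: ⌊435/2⌋ × 308 = 217 × 308 mm
G5: ⌊308/2⌋ × 217 = 154 × 217 mm

154 × 217 mm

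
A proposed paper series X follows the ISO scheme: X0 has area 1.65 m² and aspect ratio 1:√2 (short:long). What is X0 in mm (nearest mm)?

Let the short side be w mm. Then w · w√2 = 1.65 m² = 1,650,000 mm².
w² = 1,650,000/√2, so w ≈ 1080.2 mm; long side = w√2 ≈ 1527.6 mm.

1080 × 1528 mm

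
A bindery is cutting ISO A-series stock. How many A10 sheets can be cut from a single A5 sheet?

32

A5 = 148 × 210 mm; A10 = 26 × 37 mm.
Each halving step doubles the count; 5 steps from A5 to A10.
2^5 = 32.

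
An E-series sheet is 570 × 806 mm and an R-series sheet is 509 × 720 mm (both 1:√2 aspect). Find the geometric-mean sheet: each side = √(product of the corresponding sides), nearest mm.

539 × 762 mm

Short side: √(570 · 509) = √290130 ≈ 538.6 → 539 mm
Long side: √(806 · 720) = √580320 ≈ 761.8 → 762 mm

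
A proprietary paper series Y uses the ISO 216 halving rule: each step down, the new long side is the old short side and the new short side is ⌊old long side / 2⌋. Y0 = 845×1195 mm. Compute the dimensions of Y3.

Y1 = 597 × 845 mm (from Y0 by 1 halving).
Y2: ⌊845/2⌋ × 597 = 422 × 597 mm
Y3: ⌊597/2⌋ × 422 = 298 × 422 mm

298 × 422 mm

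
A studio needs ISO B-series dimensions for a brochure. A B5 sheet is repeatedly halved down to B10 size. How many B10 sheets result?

B5 = 176 × 250 mm; B10 = 31 × 44 mm.
Each halving step doubles the count; 5 steps from B5 to B10.
2^5 = 32.

32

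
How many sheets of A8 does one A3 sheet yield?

32

Each ISO step halves the sheet: 1 × A3 → 2 × A4 → 4 × A5 → 8 × A6 → …
From A3 to A8 is 5 halving steps: 2^5 = 32.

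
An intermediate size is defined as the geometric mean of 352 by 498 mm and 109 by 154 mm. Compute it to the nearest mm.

196 × 277 mm

Short side: √(352 · 109) = √38368 ≈ 195.9 → 196 mm
Long side: √(498 · 154) = √76692 ≈ 276.9 → 277 mm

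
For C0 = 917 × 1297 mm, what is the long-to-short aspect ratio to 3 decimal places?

1297 / 917 = 1.414
Matches √2 ≈ 1.414 — the ISO 216 defining ratio.

1.414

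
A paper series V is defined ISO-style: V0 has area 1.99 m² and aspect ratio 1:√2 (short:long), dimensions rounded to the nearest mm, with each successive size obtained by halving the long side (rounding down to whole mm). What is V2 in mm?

Let V0's short side be w mm. w · w√2 = 1.99 m² = 1,990,000 mm², so w ≈ 1186.2 mm and w√2 ≈ 1677.6 mm → V0 = 1186 × 1678 mm.
V1: ⌊1678/2⌋ × 1186 = 839 × 1186 mm
V2: ⌊1186/2⌋ × 839 = 593 × 839 mm

593 × 839 mm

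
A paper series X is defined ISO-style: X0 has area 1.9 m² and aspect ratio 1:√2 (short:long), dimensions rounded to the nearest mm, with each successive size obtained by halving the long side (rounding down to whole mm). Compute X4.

289 × 409 mm

Let X0's short side be w mm. w · w√2 = 1.9 m² = 1,900,000 mm², so w ≈ 1159.1 mm and w√2 ≈ 1639.2 mm → X0 = 1159 × 1639 mm.
X1: ⌊1639/2⌋ × 1159 = 819 × 1159 mm
X2: ⌊1159/2⌋ × 819 = 579 × 819 mm
X3: ⌊819/2⌋ × 579 = 409 × 579 mm
X4: ⌊579/2⌋ × 409 = 289 × 409 mm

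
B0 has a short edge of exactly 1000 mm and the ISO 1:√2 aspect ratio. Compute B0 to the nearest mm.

Short side = 1000 mm; long side = 1000√2 ≈ 1414.2 mm.

1000 × 1414 mm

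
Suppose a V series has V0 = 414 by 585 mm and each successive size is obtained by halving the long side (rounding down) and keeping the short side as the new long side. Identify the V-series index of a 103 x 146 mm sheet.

V4

V0: 414 × 585 mm
V1: 292 × 414 mm
V2: 207 × 292 mm
V3: 146 × 207 mm
V4: 103 × 146 mm
V5: 73 × 103 mm
→ matches V4.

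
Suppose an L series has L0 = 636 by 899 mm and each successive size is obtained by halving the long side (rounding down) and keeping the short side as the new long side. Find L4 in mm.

159 × 224 mm

L1: ⌊899/2⌋ × 636 = 449 × 636 mm
L2: ⌊636/2⌋ × 449 = 318 × 449 mm
L3: ⌊449/2⌋ × 318 = 224 × 318 mm
L4: ⌊318/2⌋ × 224 = 159 × 224 mm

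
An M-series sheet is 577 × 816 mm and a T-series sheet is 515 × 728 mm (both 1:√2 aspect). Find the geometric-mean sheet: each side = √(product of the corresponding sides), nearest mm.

545 × 771 mm

Short side: √(577 · 515) = √297155 ≈ 545.1 → 545 mm
Long side: √(816 · 728) = √594048 ≈ 770.7 → 771 mm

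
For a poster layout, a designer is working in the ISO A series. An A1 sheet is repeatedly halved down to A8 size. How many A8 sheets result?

Each ISO step halves the sheet: 1 × A1 → 2 × A2 → 4 × A3 → 8 × A4 → …
From A1 to A8 is 7 halving steps: 2^7 = 128.

128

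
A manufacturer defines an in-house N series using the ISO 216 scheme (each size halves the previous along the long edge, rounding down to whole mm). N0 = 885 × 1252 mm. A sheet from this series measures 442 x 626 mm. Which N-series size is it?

N2

N0: 885 × 1252 mm
N1: 626 × 885 mm
N2: 442 × 626 mm
N3: 313 × 442 mm
→ matches N2.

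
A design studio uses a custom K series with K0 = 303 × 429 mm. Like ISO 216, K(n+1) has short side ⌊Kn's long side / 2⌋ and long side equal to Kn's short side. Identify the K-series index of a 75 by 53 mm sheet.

K0: 303 × 429 mm
K1: 214 × 303 mm
K2: 151 × 214 mm
K3: 107 × 151 mm
K4: 75 × 107 mm
K5: 53 × 75 mm
K6: 37 × 53 mm
→ matches K5.

K5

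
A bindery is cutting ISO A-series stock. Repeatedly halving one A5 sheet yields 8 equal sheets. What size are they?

A8

8 = 2^3, so 3 halving steps.
A5 → A6 → … → A8 after 3 steps.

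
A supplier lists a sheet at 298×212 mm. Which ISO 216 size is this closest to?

A4 (210 × 297 mm)

Aspect ratio 298/212 ≈ 1.406 — close to the ISO √2 ≈ 1.414.
In the A-series (A0 area = 1 m²): A4 = 210 × 297 mm.
Off by 3 mm total — nearest standard size.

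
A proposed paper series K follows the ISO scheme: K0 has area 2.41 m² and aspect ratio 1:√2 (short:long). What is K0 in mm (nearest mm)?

1305 × 1846 mm

Let the short side be w mm. Then w · w√2 = 2.41 m² = 2,410,000 mm².
w² = 2,410,000/√2, so w ≈ 1305.4 mm; long side = w√2 ≈ 1846.1 mm.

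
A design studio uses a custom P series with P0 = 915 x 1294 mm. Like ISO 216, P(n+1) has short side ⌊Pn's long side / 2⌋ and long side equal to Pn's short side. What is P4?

228 × 323 mm

P1: ⌊1294/2⌋ × 915 = 647 × 915 mm
P2: ⌊915/2⌋ × 647 = 457 × 647 mm
P3: ⌊647/2⌋ × 457 = 323 × 457 mm
P4: ⌊457/2⌋ × 323 = 228 × 323 mm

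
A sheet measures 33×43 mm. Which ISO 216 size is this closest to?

B10 (31 × 44 mm)

Aspect ratio 43/33 ≈ 1.303 (ISO target is √2 ≈ 1.414).
In the B-series (B0 = 1000 × 1414 mm): B10 = 31 × 44 mm.
Off by 3 mm total — nearest standard size.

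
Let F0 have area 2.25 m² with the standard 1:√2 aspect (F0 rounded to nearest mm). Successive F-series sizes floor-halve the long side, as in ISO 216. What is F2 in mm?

630 × 892 mm

Let F0's short side be w mm. w · w√2 = 2.25 m² = 2,250,000 mm², so w ≈ 1261.3 mm and w√2 ≈ 1783.8 mm → F0 = 1261 × 1784 mm.
F1: ⌊1784/2⌋ × 1261 = 892 × 1261 mm
F2: ⌊1261/2⌋ × 892 = 630 × 892 mm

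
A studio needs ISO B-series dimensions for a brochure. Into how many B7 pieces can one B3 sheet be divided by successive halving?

16

B3 = 353 × 500 mm; B7 = 88 × 125 mm.
Each halving step doubles the count; 4 steps from B3 to B7.
2^4 = 16.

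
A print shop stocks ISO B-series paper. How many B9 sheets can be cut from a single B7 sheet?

Each ISO step halves the sheet: 1 × B7 → 2 × B8 → 4 × B9
From B7 to B9 is 2 halving steps: 2^2 = 4.

4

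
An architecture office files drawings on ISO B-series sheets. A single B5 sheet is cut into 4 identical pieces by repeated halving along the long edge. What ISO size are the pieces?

4 = 2^2, so 2 halving steps.
B5 → B6 → … → B7 after 2 steps.

B7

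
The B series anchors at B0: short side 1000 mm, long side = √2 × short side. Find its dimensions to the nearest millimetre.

Short side = 1000 mm; long side = 1000√2 ≈ 1414.2 mm.

1000 × 1414 mm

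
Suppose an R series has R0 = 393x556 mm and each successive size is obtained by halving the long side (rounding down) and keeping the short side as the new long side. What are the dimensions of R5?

R1: ⌊556/2⌋ × 393 = 278 × 393 mm
R2: ⌊393/2⌋ × 278 = 196 × 278 mm
R3: ⌊278/2⌋ × 196 = 139 × 196 mm
R4: ⌊196/2⌋ × 139 = 98 × 139 mm
R5: ⌊139/2⌋ × 98 = 69 × 98 mm

69 × 98 mm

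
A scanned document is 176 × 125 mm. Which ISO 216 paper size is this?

B6 (125 × 176 mm)

Aspect ratio 176/125 ≈ 1.408 — close to the ISO √2 ≈ 1.414.
In the B-series (B0 = 1000 × 1414 mm): B6 = 125 × 176 mm.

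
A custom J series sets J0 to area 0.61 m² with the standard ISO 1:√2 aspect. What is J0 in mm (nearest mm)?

Let the short side be w mm. Then w · w√2 = 0.61 m² = 610,000 mm².
w² = 610,000/√2, so w ≈ 656.8 mm; long side = w√2 ≈ 928.8 mm.

657 × 929 mm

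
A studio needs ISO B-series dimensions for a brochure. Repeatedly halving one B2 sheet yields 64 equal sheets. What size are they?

B8

64 = 2^6, so 6 halving steps.
B2 → B3 → … → B8 after 6 steps.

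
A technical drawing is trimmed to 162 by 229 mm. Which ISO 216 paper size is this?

C5 (162 × 229 mm)

Aspect ratio 229/162 ≈ 1.414 — close to the ISO √2 ≈ 1.414.
In the C-series (envelope sizes, between A and B): C5 = 162 × 229 mm.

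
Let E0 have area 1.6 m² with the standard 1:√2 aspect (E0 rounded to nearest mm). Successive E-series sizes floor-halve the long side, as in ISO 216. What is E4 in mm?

Let E0's short side be w mm. w · w√2 = 1.6 m² = 1,600,000 mm², so w ≈ 1063.7 mm and w√2 ≈ 1504.2 mm → E0 = 1064 × 1504 mm.
E1: ⌊1504/2⌋ × 1064 = 752 × 1064 mm
E2: ⌊1064/2⌋ × 752 = 532 × 752 mm
E3: ⌊752/2⌋ × 532 = 376 × 532 mm
E4: ⌊532/2⌋ × 376 = 266 × 376 mm

266 × 376 mm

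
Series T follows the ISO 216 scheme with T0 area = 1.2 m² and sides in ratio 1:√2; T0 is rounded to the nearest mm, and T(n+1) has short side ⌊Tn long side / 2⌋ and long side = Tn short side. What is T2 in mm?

Let T0's short side be w mm. w · w√2 = 1.2 m² = 1,200,000 mm², so w ≈ 921.2 mm and w√2 ≈ 1302.7 mm → T0 = 921 × 1303 mm.
T1: ⌊1303/2⌋ × 921 = 651 × 921 mm
T2: ⌊921/2⌋ × 651 = 460 × 651 mm

460 × 651 mm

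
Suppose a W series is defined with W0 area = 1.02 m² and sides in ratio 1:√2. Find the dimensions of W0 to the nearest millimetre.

Let the short side be w mm. Then w · w√2 = 1.02 m² = 1,020,000 mm².
w² = 1,020,000/√2, so w ≈ 849.3 mm; long side = w√2 ≈ 1201.0 mm.

849 × 1201 mm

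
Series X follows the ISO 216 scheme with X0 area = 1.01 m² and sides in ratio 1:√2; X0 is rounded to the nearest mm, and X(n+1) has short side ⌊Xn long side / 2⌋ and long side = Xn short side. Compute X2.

422 × 597 mm

Let X0's short side be w mm. w · w√2 = 1.01 m² = 1,010,000 mm², so w ≈ 845.1 mm and w√2 ≈ 1195.1 mm → X0 = 845 × 1195 mm.
X1: ⌊1195/2⌋ × 845 = 597 × 845 mm
X2: ⌊845/2⌋ × 597 = 422 × 597 mm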